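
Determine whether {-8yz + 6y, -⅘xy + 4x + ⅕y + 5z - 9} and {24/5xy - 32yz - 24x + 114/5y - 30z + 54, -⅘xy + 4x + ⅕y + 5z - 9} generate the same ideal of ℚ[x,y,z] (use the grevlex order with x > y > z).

For a fixed monomial order, each ideal has a unique reduced Gröbner basis; comparing bases decides equality.
Buchberger on the first generating set:
f_1 = -8yz + 6y, LT = yz.
f_2 = -⅘xy + 4x + ⅕y + 5z - 9, LT = xy.

S(f_1,f_2): lcm = xyz. S = -¾xy + 5xz + ¼yz + 25/4z² - 45/4z.
  reduce S modulo (f_1, f_2):
  remainder 5xz + 25/4z² - 15/4x - 255/16z + 135/16 ≠ 0; add g_3 = 5xz + 25/4z² - 15/4x - 255/16z + 135/16 to the basis.

The other S-polynomials (S(f_1,g_3), S(f_2,g_3)) all reduce to 0 modulo the current basis, so we have a Gröbner basis.
Inter-reduce: drop elements whose leading term is divisible by another's, tail-reduce, and make monic.
Reduced Gröbner basis: {xy - 5x - ¼y - 25/4z + 45/4, xz + 5/4z² - ¾x - 51/16z + 27/16, yz - ¾y}.

Buchberger on the second generating set:
h_1 = 24/5xy - 32yz - 24x + 114/5y - 30z + 54, LT = xy.
h_2 = -⅘xy + 4x + ⅕y + 5z - 9, LT = xy.

S(h_1,h_2): lcm = xy. S = -20/3yz + 5y.
  reduce S modulo (h_1, h_2):
  remainder -20/3yz + 5y ≠ 0; add k_3 = -20/3yz + 5y to the basis.

S(h_1,k_3): lcm = xyz. S = -20/3yz² + ¾xy - 5xz + 19/4yz - 25/4z² + 45/4z.
  reduce S modulo (h_1, h_2, k_3):
  remainder -5xz - 25/4z² + 15/4x + 255/16z - 135/16 ≠ 0; add k_4 = -5xz - 25/4z² + 15/4x + 255/16z - 135/16 to the basis.

The other S-polynomials (S(h_2,k_3), S(h_1,k_4), S(h_2,k_4), S(k_3,k_4)) all reduce to 0 modulo the current basis, so we have a Gröbner basis.
Inter-reduce: drop elements whose leading term is divisible by another's, tail-reduce, and make monic.
Reduced Gröbner basis: {xy - 5x - ¼y - 25/4z + 45/4, xz + 5/4z² - ¾x - 51/16z + 27/16, yz - ¾y}.

The two bases agree; hence the ideals are identical.

Yes, the ideals are equal.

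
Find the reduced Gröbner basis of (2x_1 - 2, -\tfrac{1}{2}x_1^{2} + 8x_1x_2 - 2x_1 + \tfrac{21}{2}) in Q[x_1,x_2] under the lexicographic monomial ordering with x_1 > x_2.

G = {x_1 - 1, x_2 + 1}

f_1 = 2x_1 - 2, LT = x_1.
f_2 = -\tfrac{1}{2}x_1^{2} + 8x_1x_2 - 2x_1 + \tfrac{21}{2}, LT = x_1^{2}.

S(f_1,f_2): lcm = x_1^{2}. S = 16x_1x_2 - 5x_1 + 21.
  leading term x_1x_2: subtract (8x_2)·f_1 from 16x_1x_2 - 5x_1 + 21 → -5x_1 + 16x_2 + 21
  leading term x_1: subtract (-\tfrac{5}{2})·f_1 from -5x_1 + 16x_2 + 21 → 16x_2 + 16
  leading term x_2: no divisor's leading term divides it; move 16x_2 to the remainder.
  leading term 1: no divisor's leading term divides it; move 16 to the remainder.
  remainder 16x_2 + 16 ≠ 0; add g_3 = 16x_2 + 16 to the basis.

The other S-polynomials (S(f_1,g_3), S(f_2,g_3)) all reduce to 0 modulo the current basis, so we have a Gröbner basis.
Inter-reduce: drop elements whose leading term is divisible by another's, tail-reduce, and make monic.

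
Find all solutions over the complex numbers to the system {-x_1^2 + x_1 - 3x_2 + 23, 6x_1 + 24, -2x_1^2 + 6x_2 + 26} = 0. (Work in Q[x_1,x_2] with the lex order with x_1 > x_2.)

Compute a lex Gröbner basis by Buchberger's algorithm.
f_1 = -x_1^2 + x_1 - 3x_2 + 23, LT = x_1^2.
f_2 = 6x_1 + 24, LT = x_1.
f_3 = -2x_1^2 + 6x_2 + 26, LT = x_1^2.

S(f_1,f_2): lcm = x_1^2. S = -5x_1 + 3x_2 - 23.
  leading term x_1: subtract (-5/6)·f_2 from -5x_1 + 3x_2 - 23 → 3x_2 - 3
  leading term x_2: no divisor's leading term divides it; move 3x_2 to the remainder.
  leading term 1: no divisor's leading term divides it; move -3 to the remainder.
  remainder 3x_2 - 3 ≠ 0; add h_4 = 3x_2 - 3 to the basis.

The other S-polynomials (S(f_1,f_3), S(f_2,f_3), S(f_1,h_4), S(f_2,h_4), S(f_3,h_4)) all reduce to 0 modulo the current basis, so we have a Gröbner basis.
Inter-reduce: drop elements whose leading term is divisible by another's, tail-reduce, and make monic.
Reduced Gröbner basis: {x_1 + 4, x_2 - 1}.

From the last basis element, x_2 - 1 = 0, so x_2 takes values in {1}. Each choice, substituted upward through the basis, yields the corresponding point(s) of the solution set.
  x_2 = 1: the earlier basis element becomes x_1 + 4 = 0, giving x_1 = -4 — point (-4, 1).
Substituting each solution back into the original system confirms all equations vanish.
Zero-dimensionality of the ideal guarantees finitely many solutions over ℂ.

{(-4, 1)}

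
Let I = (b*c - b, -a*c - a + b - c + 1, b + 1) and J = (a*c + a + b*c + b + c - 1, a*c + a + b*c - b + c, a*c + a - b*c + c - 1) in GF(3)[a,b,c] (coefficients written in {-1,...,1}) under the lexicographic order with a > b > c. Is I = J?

Equality of ideals is decidable: compute both reduced Gröbner bases (unique for the ordering) and check whether they agree.
Buchberger on the first generating set:
f_1 = b*c - b, LT = b*c.
f_2 = -a*c - a + b - c + 1, LT = a*c.
f_3 = b + 1, LT = b.

S(f_1,f_2): lcm = a*b*c. S = a*b + b**2 - b*c + b.
  reduce S modulo (f_1, f_2, f_3):
  remainder -a + 1 ≠ 0; add g_4 = -a + 1 to the basis.

S(f_1,f_3): lcm = b*c. S = -b - c.
  reduce S modulo (f_1, f_2, f_3, g_4):
  remainder -c + 1 ≠ 0; add g_5 = -c + 1 to the basis.

The other S-polynomials (S(f_2,f_3), S(f_1,g_4), S(f_2,g_4), S(f_3,g_4), S(f_1,g_5), S(f_2,g_5), S(f_3,g_5), S(g_4,g_5)) all reduce to 0 modulo the current basis, so we have a Gröbner basis.
Inter-reduce: drop elements whose leading term is divisible by another's, tail-reduce, and make monic.
Reduced Gröbner basis: {a - 1, b + 1, c - 1}.

Buchberger on the second generating set:
h_1 = a*c + a + b*c + b + c - 1, LT = a*c.
h_2 = a*c + a + b*c - b + c, LT = a*c.
h_3 = a*c + a - b*c + c - 1, LT = a*c.

S(h_1,h_2): lcm = a*c. S = -b - 1.
  reduce S modulo (h_1, h_2, h_3):
  remainder -b - 1 ≠ 0; add k_4 = -b - 1 to the basis.

S(h_1,h_3): lcm = a*c. S = -b*c + b.
  reduce S modulo (h_1, h_2, h_3, k_4):
  remainder c - 1 ≠ 0; add k_5 = c - 1 to the basis.

S(h_1,k_5): lcm = a*c. S = -a + b*c + b + c - 1.
  reduce S modulo (h_1, h_2, h_3, k_4, k_5):
  remainder -a + 1 ≠ 0; add k_6 = -a + 1 to the basis.

The other S-polynomials (S(h_2,h_3), S(h_1,k_4), S(h_2,k_4), S(h_3,k_4), S(h_2,k_5), S(h_3,k_5), S(k_4,k_5), S(h_1,k_6), S(h_2,k_6), S(h_3,k_6), S(k_4,k_6), S(k_5,k_6)) all reduce to 0 modulo the current basis, so we have a Gröbner basis.
Inter-reduce: drop elements whose leading term is divisible by another's, tail-reduce, and make monic.
Reduced Gröbner basis: {a - 1, b + 1, c - 1}.

The two bases agree; hence the ideals are identical.

Yes, the ideals are equal.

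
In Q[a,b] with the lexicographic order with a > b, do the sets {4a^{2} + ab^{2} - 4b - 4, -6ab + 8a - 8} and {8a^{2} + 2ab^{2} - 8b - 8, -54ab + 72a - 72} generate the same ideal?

Yes, the ideals are equal.

Equality of ideals is decidable: compute both reduced Gröbner bases (unique for the ordering) and check whether they agree.
Buchberger on the first generating set:
f_1 = 4a^{2} + ab^{2} - 4b - 4, LT = a^{2}.
f_2 = -6ab + 8a - 8, LT = ab.

S(f_1,f_2): lcm = a^{2}b. S = \tfrac{4}{3}a^{2} + \tfrac{1}{4}ab^{3} - \tfrac{4}{3}a - b^{2} - b.
  leading term a^{2}: subtract (\tfrac{1}{3})·f_1 from \tfrac{4}{3}a^{2} + \tfrac{1}{4}ab^{3} - \tfrac{4}{3}a - b^{2} - b → \tfrac{1}{4}ab^{3} - \tfrac{1}{3}ab^{2} - \tfrac{4}{3}a - b^{2} + \tfrac{1}{3}b + \tfrac{4}{3}
  leading term ab^{3}: subtract (-\tfrac{1}{24}b^{2})·f_2 from \tfrac{1}{4}ab^{3} - \tfrac{1}{3}ab^{2} - \tfrac{4}{3}a - b^{2} + \tfrac{1}{3}b + \tfrac{4}{3} → -\tfrac{4}{3}a - \tfrac{4}{3}b^{2} + \tfrac{1}{3}b + \tfrac{4}{3}
  leading term a: no divisor's leading term divides it; move -\tfrac{4}{3}a to the remainder.
  leading term b^{2}: no divisor's leading term divides it; move -\tfrac{4}{3}b^{2} to the remainder.
  leading term b: no divisor's leading term divides it; move \tfrac{1}{3}b to the remainder.
  leading term 1: no divisor's leading term divides it; move \tfrac{4}{3} to the remainder.
  remainder -\tfrac{4}{3}a - \tfrac{4}{3}b^{2} + \tfrac{1}{3}b + \tfrac{4}{3} ≠ 0; add g_3 = -\tfrac{4}{3}a - \tfrac{4}{3}b^{2} + \tfrac{1}{3}b + \tfrac{4}{3} to the basis.

S(f_2,g_3): lcm = ab. S = -\tfrac{4}{3}a - b^{3} + \tfrac{1}{4}b^{2} + b + \tfrac{4}{3}.
  leading term a: subtract (1)·g_3 from -\tfrac{4}{3}a - b^{3} + \tfrac{1}{4}b^{2} + b + \tfrac{4}{3} → -b^{3} + \tfrac{19}{12}b^{2} + \tfrac{2}{3}b
  leading term b^{3}: no divisor's leading term divides it; move -b^{3} to the remainder.
  leading term b^{2}: no divisor's leading term divides it; move \tfrac{19}{12}b^{2} to the remainder.
  leading term b: no divisor's leading term divides it; move \tfrac{2}{3}b to the remainder.
  remainder -b^{3} + \tfrac{19}{12}b^{2} + \tfrac{2}{3}b ≠ 0; add g_4 = -b^{3} + \tfrac{19}{12}b^{2} + \tfrac{2}{3}b to the basis.

The other S-polynomials (S(f_1,g_3), S(f_1,g_4), S(f_2,g_4), S(g_3,g_4)) all reduce to 0 modulo the current basis, so we have a Gröbner basis.
Inter-reduce: drop elements whose leading term is divisible by another's, tail-reduce, and make monic.
Reduced Gröbner basis: {a + b^{2} - \tfrac{1}{4}b - 1, b^{3} - \tfrac{19}{12}b^{2} - \tfrac{2}{3}b}.

Buchberger on the second generating set:
h_1 = 8a^{2} + 2ab^{2} - 8b - 8, LT = a^{2}.
h_2 = -54ab + 72a - 72, LT = ab.

S(h_1,h_2): lcm = a^{2}b. S = \tfrac{4}{3}a^{2} + \tfrac{1}{4}ab^{3} - \tfrac{4}{3}a - b^{2} - b.
  leading term a^{2}: subtract (\tfrac{1}{6})·h_1 from \tfrac{4}{3}a^{2} + \tfrac{1}{4}ab^{3} - \tfrac{4}{3}a - b^{2} - b → \tfrac{1}{4}ab^{3} - \tfrac{1}{3}ab^{2} - \tfrac{4}{3}a - b^{2} + \tfrac{1}{3}b + \tfrac{4}{3}
  leading term ab^{3}: subtract (-\tfrac{1}{216}b^{2})·h_2 from \tfrac{1}{4}ab^{3} - \tfrac{1}{3}ab^{2} - \tfrac{4}{3}a - b^{2} + \tfrac{1}{3}b + \tfrac{4}{3} → -\tfrac{4}{3}a - \tfrac{4}{3}b^{2} + \tfrac{1}{3}b + \tfrac{4}{3}
  leading term a: no divisor's leading term divides it; move -\tfrac{4}{3}a to the remainder.
  leading term b^{2}: no divisor's leading term divides it; move -\tfrac{4}{3}b^{2} to the remainder.
  leading term b: no divisor's leading term divides it; move \tfrac{1}{3}b to the remainder.
  leading term 1: no divisor's leading term divides it; move \tfrac{4}{3} to the remainder.
  remainder -\tfrac{4}{3}a - \tfrac{4}{3}b^{2} + \tfrac{1}{3}b + \tfrac{4}{3} ≠ 0; add k_3 = -\tfrac{4}{3}a - \tfrac{4}{3}b^{2} + \tfrac{1}{3}b + \tfrac{4}{3} to the basis.

S(h_2,k_3): lcm = ab. S = -\tfrac{4}{3}a - b^{3} + \tfrac{1}{4}b^{2} + b + \tfrac{4}{3}.
  leading term a: subtract (1)·k_3 from -\tfrac{4}{3}a - b^{3} + \tfrac{1}{4}b^{2} + b + \tfrac{4}{3} → -b^{3} + \tfrac{19}{12}b^{2} + \tfrac{2}{3}b
  leading term b^{3}: no divisor's leading term divides it; move -b^{3} to the remainder.
  leading term b^{2}: no divisor's leading term divides it; move \tfrac{19}{12}b^{2} to the remainder.
  leading term b: no divisor's leading term divides it; move \tfrac{2}{3}b to the remainder.
  remainder -b^{3} + \tfrac{19}{12}b^{2} + \tfrac{2}{3}b ≠ 0; add k_4 = -b^{3} + \tfrac{19}{12}b^{2} + \tfrac{2}{3}b to the basis.

The other S-polynomials (S(h_1,k_3), S(h_1,k_4), S(h_2,k_4), S(k_3,k_4)) all reduce to 0 modulo the current basis, so we have a Gröbner basis.
Inter-reduce: drop elements whose leading term is divisible by another's, tail-reduce, and make monic.
Reduced Gröbner basis: {a + b^{2} - \tfrac{1}{4}b - 1, b^{3} - \tfrac{19}{12}b^{2} - \tfrac{2}{3}b}.

These coincide, so the ideals are equal.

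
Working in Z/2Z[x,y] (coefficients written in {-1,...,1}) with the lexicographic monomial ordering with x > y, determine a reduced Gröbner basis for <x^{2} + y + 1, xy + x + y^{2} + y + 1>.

f_1 = x^{2} + y + 1, LT = x^{2}.
f_2 = xy + x + y^{2} + y + 1, LT = xy.

S(f_1,f_2): lcm = x^{2}y. S = x^{2} + xy^{2} + xy + x + y^{2} + y.
  leading term x^{2}: subtract (1)·f_1 from x^{2} + xy^{2} + xy + x + y^{2} + y → xy^{2} + xy + x + y^{2} + 1
  leading term xy^{2}: subtract (y)·f_2 from xy^{2} + xy + x + y^{2} + 1 → x + y^{3} + y + 1
  leading term x: no divisor's leading term divides it; move x to the remainder.
  leading term y^{3}: no divisor's leading term divides it; move y^{3} to the remainder.
  leading term y: no divisor's leading term divides it; move y to the remainder.
  leading term 1: no divisor's leading term divides it; move 1 to the remainder.
  remainder x + y^{3} + y + 1 ≠ 0; add g_3 = x + y^{3} + y + 1 to the basis.

S(f_1,g_3): lcm = x^{2}. S = xy^{3} + xy + x + y + 1.
  leading term xy^{3}: subtract (y^{2})·f_2 from xy^{3} + xy + x + y + 1 → xy^{2} + xy + x + y^{4} + y^{3} + y^{2} + y + 1
  leading term xy^{2}: subtract (y)·f_2 from xy^{2} + xy + x + y^{4} + y^{3} + y^{2} + y + 1 → x + y^{4} + 1
  leading term x: subtract (1)·g_3 from x + y^{4} + 1 → y^{4} + y^{3} + y
  leading term y^{4}: no divisor's leading term divides it; move y^{4} to the remainder.
  leading term y^{3}: no divisor's leading term divides it; move y^{3} to the remainder.
  leading term y: no divisor's leading term divides it; move y to the remainder.
  remainder y^{4} + y^{3} + y ≠ 0; add g_4 = y^{4} + y^{3} + y to the basis.

S(f_2,g_3): lcm = xy. S = x + y^{4} + 1.
  leading term x: subtract (1)·g_3 from x + y^{4} + 1 → y^{4} + y^{3} + y
  leading term y^{4}: subtract (1)·g_4 from y^{4} + y^{3} + y → 0
  remainder 0.

S(f_1,g_4): leading monomials are coprime, so the S-polynomial reduces to 0 (Buchberger's first criterion).
S(f_2,g_4): lcm = xy^{4}. S = xy + y^{5} + y^{4} + y^{3}.
  leading term xy: subtract (1)·f_2 from xy + y^{5} + y^{4} + y^{3} → x + y^{5} + y^{4} + y^{3} + y^{2} + y + 1
  leading term x: subtract (1)·g_3 from x + y^{5} + y^{4} + y^{3} + y^{2} + y + 1 → y^{5} + y^{4} + y^{2}
  leading term y^{5}: subtract (y)·g_4 from y^{5} + y^{4} + y^{2} → 0
  remainder 0.

S(g_3,g_4): leading monomials are coprime, so the S-polynomial reduces to 0 (Buchberger's first criterion).
Every S-polynomial of the final basis reduces to 0, so we have a Gröbner basis.
Inter-reduce: drop elements whose leading term is divisible by another's, tail-reduce, and make monic.

G = {x + y^{3} + y + 1, y^{4} + y^{3} + y}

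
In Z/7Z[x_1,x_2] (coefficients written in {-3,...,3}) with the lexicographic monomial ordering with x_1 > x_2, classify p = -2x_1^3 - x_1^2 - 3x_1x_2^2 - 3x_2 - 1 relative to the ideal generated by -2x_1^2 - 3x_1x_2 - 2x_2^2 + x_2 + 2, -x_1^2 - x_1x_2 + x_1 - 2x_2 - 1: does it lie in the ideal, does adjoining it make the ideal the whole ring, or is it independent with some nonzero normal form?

First compute the reduced Gröbner basis of I by Buchberger's algorithm.
f_1 = -2x_1^2 - 3x_1x_2 - 2x_2^2 + x_2 + 2, LT = x_1^2.
f_2 = -x_1^2 - x_1x_2 + x_1 - 2x_2 - 1, LT = x_1^2.

S(f_1,f_2): lcm = x_1^2. S = -3x_1x_2 + x_1 + x_2^2 + x_2 - 2.
  leading term x_1x_2: no divisor's leading term divides it; move -3x_1x_2 to the remainder.
  leading term x_1: no divisor's leading term divides it; move x_1 to the remainder.
  leading term x_2^2: no divisor's leading term divides it; move x_2^2 to the remainder.
  leading term x_2: no divisor's leading term divides it; move x_2 to the remainder.
  leading term 1: no divisor's leading term divides it; move -2 to the remainder.
  remainder -3x_1x_2 + x_1 + x_2^2 + x_2 - 2 ≠ 0; add h_3 = -3x_1x_2 + x_1 + x_2^2 + x_2 - 2 to the basis.

S(f_1,h_3): lcm = x_1^2x_2. S = -2x_1^2 + 3x_1x_2^2 - 2x_1x_2 - 3x_1 + x_2^3 + 3x_2^2 - x_2.
  leading term x_1^2: subtract (1)·f_1 from -2x_1^2 + 3x_1x_2^2 - 2x_1x_2 - 3x_1 + x_2^3 + 3x_2^2 - x_2 → 3x_1x_2^2 + x_1x_2 - 3x_1 + x_2^3 - 2x_2^2 - 2x_2 - 2
  leading term x_1x_2^2: subtract (-x_2)·h_3 from 3x_1x_2^2 + x_1x_2 - 3x_1 + x_2^3 - 2x_2^2 - 2x_2 - 2 → 2x_1x_2 - 3x_1 + 2x_2^3 - x_2^2 + 3x_2 - 2
  leading term x_1x_2: subtract (-3)·h_3 from 2x_1x_2 - 3x_1 + 2x_2^3 - x_2^2 + 3x_2 - 2 → 2x_2^3 + 2x_2^2 - x_2 - 1
  leading term x_2^3: no divisor's leading term divides it; move 2x_2^3 to the remainder.
  leading term x_2^2: no divisor's leading term divides it; move 2x_2^2 to the remainder.
  leading term x_2: no divisor's leading term divides it; move -x_2 to the remainder.
  leading term 1: no divisor's leading term divides it; move -1 to the remainder.
  remainder 2x_2^3 + 2x_2^2 - x_2 - 1 ≠ 0; add h_4 = 2x_2^3 + 2x_2^2 - x_2 - 1 to the basis.

The other S-polynomials (S(f_2,h_3), S(f_1,h_4), S(f_2,h_4), S(h_3,h_4)) all reduce to 0 modulo the current basis, so we have a Gröbner basis.
Inter-reduce: drop elements whose leading term is divisible by another's, tail-reduce, and make monic.
Reduced Gröbner basis: {x_1^2 - 3x_1 - 2x_2^2 - 2, x_1x_2 + 2x_1 + 2x_2^2 + 2x_2 + 3, x_2^3 + x_2^2 + 3x_2 + 3}.
Label its elements g_1 = x_1^2 - 3x_1 - 2x_2^2 - 2, g_2 = x_1x_2 + 2x_1 + 2x_2^2 + 2x_2 + 3, g_3 = x_2^3 + x_2^2 + 3x_2 + 3.

Reduce p = -2x_1^3 - x_1^2 - 3x_1x_2^2 - 3x_2 - 1 modulo G:
  leading term x_1^3: subtract (-2x_1)·g_1 from -2x_1^3 - x_1^2 - 3x_1x_2^2 - 3x_2 - 1 → 3x_1 - 3x_2 - 1
  leading term x_1: no divisor's leading term divides it; move 3x_1 to the remainder.
  leading term x_2: no divisor's leading term divides it; move -3x_2 to the remainder.
  leading term 1: no divisor's leading term divides it; move -1 to the remainder.
  normal form = 3x_1 - 3x_2 - 1.
The normal form is nonzero, so p ∉ I. Since p minus its normal form lies in I, I + (p) = I + (r) where r = 3x_1 - 3x_2 - 1; decide whether this ideal is the whole ring.
Run Buchberger on G together with r (pairs among the g_i already reduce to 0 since G is a Gröbner basis):
g_1 = x_1^2 - 3x_1 - 2x_2^2 - 2, LT = x_1^2.
g_2 = x_1x_2 + 2x_1 + 2x_2^2 + 2x_2 + 3, LT = x_1x_2.
g_3 = x_2^3 + x_2^2 + 3x_2 + 3, LT = x_2^3.
r = 3x_1 - 3x_2 - 1, LT = x_1.

S(g_1,r): lcm = x_1^2. S = x_1x_2 + 2x_1 - 2x_2^2 - 2.
  leading term x_1x_2: subtract (1)·g_2 from x_1x_2 + 2x_1 - 2x_2^2 - 2 → 3x_2^2 - 2x_2 + 2
  leading term x_2^2: no divisor's leading term divides it; move 3x_2^2 to the remainder.
  leading term x_2: no divisor's leading term divides it; move -2x_2 to the remainder.
  leading term 1: no divisor's leading term divides it; move 2 to the remainder.
  remainder 3x_2^2 - 2x_2 + 2 ≠ 0; add m_5 = 3x_2^2 - 2x_2 + 2 to the basis.

S(g_2,r): lcm = x_1x_2. S = 2x_1 + 3x_2^2 + 3.
  leading term x_1: subtract (3)·r from 2x_1 + 3x_2^2 + 3 → 3x_2^2 + 2x_2 - 1
  leading term x_2^2: subtract (1)·m_5 from 3x_2^2 + 2x_2 - 1 → -3x_2 - 3
  leading term x_2: no divisor's leading term divides it; move -3x_2 to the remainder.
  leading term 1: no divisor's leading term divides it; move -3 to the remainder.
  remainder -3x_2 - 3 ≠ 0; add m_6 = -3x_2 - 3 to the basis.

The other S-polynomials (S(g_1,g_2), S(g_1,g_3), S(g_2,g_3), S(g_3,r), S(g_1,m_5), S(g_2,m_5), S(g_3,m_5), S(r,m_5), S(g_1,m_6), S(g_2,m_6), S(g_3,m_6), S(r,m_6), S(m_5,m_6)) all reduce to 0 modulo the current basis, so we have a Gröbner basis.
Inter-reduce: drop elements whose leading term is divisible by another's, tail-reduce, and make monic.
Reduced Gröbner basis: {x_1 + 3, x_2 + 1}.
The reduced Gröbner basis of I + (p) is {x_1 + 3, x_2 + 1} ≠ {1}, a proper ideal, so the enlarged system stays consistent: p is independent of I, with normal form 3x_1 - 3x_2 - 1.

-2x_1^3 - x_1^2 - 3x_1x_2^2 - 3x_2 - 1 is independent of I; its normal form modulo I is 3x_1 - 3x_2 - 1.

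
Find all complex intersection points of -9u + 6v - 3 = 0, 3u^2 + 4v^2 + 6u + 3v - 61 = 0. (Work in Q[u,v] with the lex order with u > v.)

Compute a lex Gröbner basis by Buchberger's algorithm.
f_1 = -9u + 6v - 3, LT = u.
f_2 = 3u^2 + 6u + 4v^2 + 3v - 61, LT = u^2.

S(f_1,f_2): lcm = u^2. S = -2/3uv - 5/3u - 4/3v^2 - v + 61/3.
  leading term uv: subtract (2/27v)·f_1 from -2/3uv - 5/3u - 4/3v^2 - v + 61/3 → -5/3u - 16/9v^2 - 7/9v + 61/3
  leading term u: subtract (5/27)·f_1 from -5/3u - 16/9v^2 - 7/9v + 61/3 → -16/9v^2 - 17/9v + 188/9
  leading term v^2: no divisor's leading term divides it; move -16/9v^2 to the remainder.
  leading term v: no divisor's leading term divides it; move -17/9v to the remainder.
  leading term 1: no divisor's leading term divides it; move 188/9 to the remainder.
  remainder -16/9v^2 - 17/9v + 188/9 ≠ 0; add h_3 = -16/9v^2 - 17/9v + 188/9 to the basis.

The other S-polynomials (S(f_1,h_3), S(f_2,h_3)) all reduce to 0 modulo the current basis, so we have a Gröbner basis.
Inter-reduce: drop elements whose leading term is divisible by another's, tail-reduce, and make monic.
Reduced Gröbner basis: {u - 2/3v + 1/3, v^2 + 17/16v - 47/4}.

A lex Gröbner basis eliminates variables successively. Here v^2 + 17/16v - 47/4 depends only on v, with roots {-4, 47/16}; lifting each root through the earlier basis elements recovers the full solutions.
  v = -4: the earlier basis element becomes u + 3 = 0, giving u = -3 — point (-3, -4).
  v = 47/16: the earlier basis element becomes u - 13/8 = 0, giving u = 13/8 — point (13/8, 47/16).
This is the nonlinear analogue of row-reducing a linear system.

{(-3, -4), (13/8, 47/16)}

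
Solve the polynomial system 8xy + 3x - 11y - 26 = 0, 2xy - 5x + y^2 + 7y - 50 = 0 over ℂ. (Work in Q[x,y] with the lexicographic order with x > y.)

{(2, 4), (-2733/736 + 35*sqrt(10529)/736, -113/16 - sqrt(10529)/16), (-35*sqrt(10529)/736 - 2733/736, -113/16 + sqrt(10529)/16)}

Compute a lex Gröbner basis by Buchberger's algorithm.
f_1 = 8xy + 3x - 11y - 26, LT = xy.
f_2 = 2xy - 5x + y^2 + 7y - 50, LT = xy.

S(f_1,f_2): lcm = xy. S = 23/8x - 1/2y^2 - 39/8y + 87/4.
  leading term x: no divisor's leading term divides it; move 23/8x to the remainder.
  leading term y^2: no divisor's leading term divides it; move -1/2y^2 to the remainder.
  leading term y: no divisor's leading term divides it; move -39/8y to the remainder.
  leading term 1: no divisor's leading term divides it; move 87/4 to the remainder.
  remainder 23/8x - 1/2y^2 - 39/8y + 87/4 ≠ 0; add h_3 = 23/8x - 1/2y^2 - 39/8y + 87/4 to the basis.

S(f_1,h_3): lcm = xy. S = 3/8x + 4/23y^3 + 39/23y^2 - 1645/184y - 13/4.
  leading term x: subtract (3/23)·h_3 from 3/8x + 4/23y^3 + 39/23y^2 - 1645/184y - 13/4 → 4/23y^3 + 81/46y^2 - 191/23y - 140/23
  leading term y^3: no divisor's leading term divides it; move 4/23y^3 to the remainder.
  leading term y^2: no divisor's leading term divides it; move 81/46y^2 to the remainder.
  leading term y: no divisor's leading term divides it; move -191/23y to the remainder.
  leading term 1: no divisor's leading term divides it; move -140/23 to the remainder.
  remainder 4/23y^3 + 81/46y^2 - 191/23y - 140/23 ≠ 0; add h_4 = 4/23y^3 + 81/46y^2 - 191/23y - 140/23 to the basis.

S(f_2,h_3): lcm = xy. S = -5/2x + 4/23y^3 + 101/46y^2 - 187/46y - 25.
  leading term x: subtract (-20/23)·h_3 from -5/2x + 4/23y^3 + 101/46y^2 - 187/46y - 25 → 4/23y^3 + 81/46y^2 - 191/23y - 140/23
  leading term y^3: subtract (1)·h_4 from 4/23y^3 + 81/46y^2 - 191/23y - 140/23 → 0
  remainder 0.

S(f_1,h_4): lcm = xy^3. S = -39/4xy^2 + 191/4xy + 35x - 11/8y^3 - 13/4y^2.
  leading term xy^2: subtract (-39/32y)·f_1 from -39/4xy^2 + 191/4xy + 35x - 11/8y^3 - 13/4y^2 → 1645/32xy + 35x - 11/8y^3 - 533/32y^2 - 507/16y
  leading term xy: subtract (1645/256)·f_1 from 1645/32xy + 35x - 11/8y^3 - 533/32y^2 - 507/16y → 4025/256x - 11/8y^3 - 533/32y^2 + 9983/256y + 21385/128
  leading term x: subtract (175/32)·h_3 from 4025/256x - 11/8y^3 - 533/32y^2 + 9983/256y + 21385/128 → -11/8y^3 - 891/64y^2 + 2101/32y + 385/8
  leading term y^3: subtract (-253/32)·h_4 from -11/8y^3 - 891/64y^2 + 2101/32y + 385/8 → 0
  remainder 0.

S(f_2,h_4): lcm = xy^3. S = -101/8xy^2 + 191/4xy + 35x + 1/2y^4 + 7/2y^3 - 25y^2.
  leading term xy^2: subtract (-101/64y)·f_1 from -101/8xy^2 + 191/4xy + 35x + 1/2y^4 + 7/2y^3 - 25y^2 → 3359/64xy + 35x + 1/2y^4 + 7/2y^3 - 2711/64y^2 - 1313/32y
  leading term xy: subtract (3359/512)·f_1 from 3359/64xy + 35x + 1/2y^4 + 7/2y^3 - 2711/64y^2 - 1313/32y → 7843/512x + 1/2y^4 + 7/2y^3 - 2711/64y^2 + 15941/512y + 43667/256
  leading term x: subtract (341/64)·h_3 from 7843/512x + 1/2y^4 + 7/2y^3 - 2711/64y^2 + 15941/512y + 43667/256 → 1/2y^4 + 7/2y^3 - 5081/128y^2 + 3655/64y + 875/16
  leading term y^4: subtract (23/8y)·h_4 from 1/2y^4 + 7/2y^3 - 5081/128y^2 + 3655/64y + 875/16 → -25/16y^3 - 2025/128y^2 + 4775/64y + 875/16
  leading term y^3: subtract (-575/64)·h_4 from -25/16y^3 - 2025/128y^2 + 4775/64y + 875/16 → 0
  remainder 0.

S(h_3,h_4): leading monomials are coprime, so the S-polynomial reduces to 0 (Buchberger's first criterion).
Every S-polynomial of the final basis reduces to 0, so we have a Gröbner basis.
Inter-reduce: drop elements whose leading term is divisible by another's, tail-reduce, and make monic.
Reduced Gröbner basis: {x - 4/23y^2 - 39/23y + 174/23, y^3 + 81/8y^2 - 191/4y - 35}.

Elimination: the polynomial y^3 + 81/8y^2 - 191/4y - 35 lies in the elimination ideal for y, so y ∈ {4, -113/16 - sqrt(10529)/16, -113/16 + sqrt(10529)/16}. For each such y, the remaining basis elements (now univariate) give the rest of the solution.
  y = 4: the earlier basis element becomes x - 2 = 0, giving x = 2 — point (2, 4).
  y = -113/16 - sqrt(10529)/16: the earlier basis element becomes x - 35*sqrt(10529)/736 + 2733/736 = 0, giving x = -2733/736 + 35*sqrt(10529)/736 — point (-2733/736 + 35*sqrt(10529)/736, -113/16 - sqrt(10529)/16).
  y = -113/16 + sqrt(10529)/16: the earlier basis element becomes x + 2733/736 + 35*sqrt(10529)/736 = 0, giving x = -35*sqrt(10529)/736 - 2733/736 — point (-35*sqrt(10529)/736 - 2733/736, -113/16 + sqrt(10529)/16).
Each listed point satisfies every original equation (direct substitution).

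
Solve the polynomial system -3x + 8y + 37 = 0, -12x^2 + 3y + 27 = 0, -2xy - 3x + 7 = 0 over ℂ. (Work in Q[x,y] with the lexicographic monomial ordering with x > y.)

Compute a lex Gröbner basis by Buchberger's algorithm.
f_1 = -3x + 8y + 37, LT = x.
f_2 = -12x^2 + 3y + 27, LT = x^2.
f_3 = -2xy - 3x + 7, LT = xy.

S(f_1,f_2): lcm = x^2. S = -8/3xy - 37/3x + 1/4y + 9/4.
  leading term xy: subtract (8/9y)·f_1 from -8/3xy - 37/3x + 1/4y + 9/4 → -37/3x - 64/9y^2 - 1175/36y + 9/4
  leading term x: subtract (37/9)·f_1 from -37/3x - 64/9y^2 - 1175/36y + 9/4 → -64/9y^2 - 2359/36y - 5395/36
  leading term y^2: no divisor's leading term divides it; move -64/9y^2 to the remainder.
  leading term y: no divisor's leading term divides it; move -2359/36y to the remainder.
  leading term 1: no divisor's leading term divides it; move -5395/36 to the remainder.
  remainder -64/9y^2 - 2359/36y - 5395/36 ≠ 0; add h_4 = -64/9y^2 - 2359/36y - 5395/36 to the basis.

S(f_1,f_3): lcm = xy. S = -3/2x - 8/3y^2 - 37/3y + 7/2.
  leading term x: subtract (1/2)·f_1 from -3/2x - 8/3y^2 - 37/3y + 7/2 → -8/3y^2 - 49/3y - 15
  leading term y^2: subtract (3/8)·h_4 from -8/3y^2 - 49/3y - 15 → 791/96y + 3955/96
  leading term y: no divisor's leading term divides it; move 791/96y to the remainder.
  leading term 1: no divisor's leading term divides it; move 3955/96 to the remainder.
  remainder 791/96y + 3955/96 ≠ 0; add h_5 = 791/96y + 3955/96 to the basis.

The other S-polynomials (S(f_2,f_3), S(f_1,h_4), S(f_2,h_4), S(f_3,h_4), S(f_1,h_5), S(f_2,h_5), S(f_3,h_5), S(h_4,h_5)) all reduce to 0 modulo the current basis, so we have a Gröbner basis.
Inter-reduce: drop elements whose leading term is divisible by another's, tail-reduce, and make monic.
Reduced Gröbner basis: {x + 1, y + 5}.

A lex Gröbner basis eliminates variables successively. Here y + 5 depends only on y, with roots {-5}; lifting each root through the earlier basis elements recovers the full solutions.
  y = -5: the earlier basis element becomes x + 1 = 0, giving x = -1 — point (-1, -5).

{(-1, -5)}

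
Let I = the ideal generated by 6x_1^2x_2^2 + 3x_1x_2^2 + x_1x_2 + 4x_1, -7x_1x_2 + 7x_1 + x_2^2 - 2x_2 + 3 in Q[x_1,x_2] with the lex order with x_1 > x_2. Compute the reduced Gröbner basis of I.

f_1 = 6x_1^2x_2^2 + 3x_1x_2^2 + x_1x_2 + 4x_1, LT = x_1^2x_2^2.
f_2 = -7x_1x_2 + 7x_1 + x_2^2 - 2x_2 + 3, LT = x_1x_2.

S(f_1,f_2): lcm = x_1^2x_2^2. S = x_1^2x_2 + 1/7x_1x_2^3 + 3/14x_1x_2^2 + 25/42x_1x_2 + 2/3x_1.
  leading term x_1^2x_2: subtract (-1/7x_1)·f_2 from x_1^2x_2 + 1/7x_1x_2^3 + 3/14x_1x_2^2 + 25/42x_1x_2 + 2/3x_1 → x_1^2 + 1/7x_1x_2^3 + 5/14x_1x_2^2 + 13/42x_1x_2 + 23/21x_1
  leading term x_1^2: no divisor's leading term divides it; move x_1^2 to the remainder.
  leading term x_1x_2^3: subtract (-1/49x_2^2)·f_2 from 1/7x_1x_2^3 + 5/14x_1x_2^2 + 13/42x_1x_2 + 23/21x_1 → 1/2x_1x_2^2 + 13/42x_1x_2 + 23/21x_1 + 1/49x_2^4 - 2/49x_2^3 + 3/49x_2^2
  leading term x_1x_2^2: subtract (-1/14x_2)·f_2 from 1/2x_1x_2^2 + 13/42x_1x_2 + 23/21x_1 + 1/49x_2^4 - 2/49x_2^3 + 3/49x_2^2 → 17/21x_1x_2 + 23/21x_1 + 1/49x_2^4 + 3/98x_2^3 - 4/49x_2^2 + 3/14x_2
  leading term x_1x_2: subtract (-17/147)·f_2 from 17/21x_1x_2 + 23/21x_1 + 1/49x_2^4 + 3/98x_2^3 - 4/49x_2^2 + 3/14x_2 → 40/21x_1 + 1/49x_2^4 + 3/98x_2^3 + 5/147x_2^2 - 5/294x_2 + 17/49
  leading term x_1: no divisor's leading term divides it; move 40/21x_1 to the remainder.
  leading term x_2^4: no divisor's leading term divides it; move 1/49x_2^4 to the remainder.
  leading term x_2^3: no divisor's leading term divides it; move 3/98x_2^3 to the remainder.
  leading term x_2^2: no divisor's leading term divides it; move 5/147x_2^2 to the remainder.
  leading term x_2: no divisor's leading term divides it; move -5/294x_2 to the remainder.
  leading term 1: no divisor's leading term divides it; move 17/49 to the remainder.
  remainder x_1^2 + 40/21x_1 + 1/49x_2^4 + 3/98x_2^3 + 5/147x_2^2 - 5/294x_2 + 17/49 ≠ 0; add g_3 = x_1^2 + 40/21x_1 + 1/49x_2^4 + 3/98x_2^3 + 5/147x_2^2 - 5/294x_2 + 17/49 to the basis.

S(f_1,g_3): lcm = x_1^2x_2^2. S = -59/42x_1x_2^2 + 1/6x_1x_2 + 2/3x_1 - 1/49x_2^6 - 3/98x_2^5 - 5/147x_2^4 + 5/294x_2^3 - 17/49x_2^2.
  leading term x_1x_2^2: subtract (59/294x_2)·f_2 from -59/42x_1x_2^2 + 1/6x_1x_2 + 2/3x_1 - 1/49x_2^6 - 3/98x_2^5 - 5/147x_2^4 + 5/294x_2^3 - 17/49x_2^2 → -26/21x_1x_2 + 2/3x_1 - 1/49x_2^6 - 3/98x_2^5 - 5/147x_2^4 - 9/49x_2^3 + 8/147x_2^2 - 59/98x_2
  leading term x_1x_2: subtract (26/147)·f_2 from -26/21x_1x_2 + 2/3x_1 - 1/49x_2^6 - 3/98x_2^5 - 5/147x_2^4 - 9/49x_2^3 + 8/147x_2^2 - 59/98x_2 → -4/7x_1 - 1/49x_2^6 - 3/98x_2^5 - 5/147x_2^4 - 9/49x_2^3 - 6/49x_2^2 - 73/294x_2 - 26/49
  leading term x_1: no divisor's leading term divides it; move -4/7x_1 to the remainder.
  leading term x_2^6: no divisor's leading term divides it; move -1/49x_2^6 to the remainder.
  leading term x_2^5: no divisor's leading term divides it; move -3/98x_2^5 to the remainder.
  leading term x_2^4: no divisor's leading term divides it; move -5/147x_2^4 to the remainder.
  leading term x_2^3: no divisor's leading term divides it; move -9/49x_2^3 to the remainder.
  leading term x_2^2: no divisor's leading term divides it; move -6/49x_2^2 to the remainder.
  leading term x_2: no divisor's leading term divides it; move -73/294x_2 to the remainder.
  leading term 1: no divisor's leading term divides it; move -26/49 to the remainder.
  remainder -4/7x_1 - 1/49x_2^6 - 3/98x_2^5 - 5/147x_2^4 - 9/49x_2^3 - 6/49x_2^2 - 73/294x_2 - 26/49 ≠ 0; add g_4 = -4/7x_1 - 1/49x_2^6 - 3/98x_2^5 - 5/147x_2^4 - 9/49x_2^3 - 6/49x_2^2 - 73/294x_2 - 26/49 to the basis.

S(f_2,g_3): lcm = x_1^2x_2. S = -x_1^2 - 1/7x_1x_2^2 - 34/21x_1x_2 - 3/7x_1 - 1/49x_2^5 - 3/98x_2^4 - 5/147x_2^3 + 5/294x_2^2 - 17/49x_2.
  leading term x_1^2: subtract (-1)·g_3 from -x_1^2 - 1/7x_1x_2^2 - 34/21x_1x_2 - 3/7x_1 - 1/49x_2^5 - 3/98x_2^4 - 5/147x_2^3 + 5/294x_2^2 - 17/49x_2 → -1/7x_1x_2^2 - 34/21x_1x_2 + 31/21x_1 - 1/49x_2^5 - 1/98x_2^4 - 1/294x_2^3 + 5/98x_2^2 - 107/294x_2 + 17/49
  leading term x_1x_2^2: subtract (1/49x_2)·f_2 from -1/7x_1x_2^2 - 34/21x_1x_2 + 31/21x_1 - 1/49x_2^5 - 1/98x_2^4 - 1/294x_2^3 + 5/98x_2^2 - 107/294x_2 + 17/49 → -37/21x_1x_2 + 31/21x_1 - 1/49x_2^5 - 1/98x_2^4 - 1/42x_2^3 + 9/98x_2^2 - 125/294x_2 + 17/49
  leading term x_1x_2: subtract (37/147)·f_2 from -37/21x_1x_2 + 31/21x_1 - 1/49x_2^5 - 1/98x_2^4 - 1/42x_2^3 + 9/98x_2^2 - 125/294x_2 + 17/49 → -2/7x_1 - 1/49x_2^5 - 1/98x_2^4 - 1/42x_2^3 - 47/294x_2^2 + 23/294x_2 - 20/49
  leading term x_1: subtract (1/2)·g_4 from -2/7x_1 - 1/49x_2^5 - 1/98x_2^4 - 1/42x_2^3 - 47/294x_2^2 + 23/294x_2 - 20/49 → 1/98x_2^6 - 1/196x_2^5 + 1/147x_2^4 + 10/147x_2^3 - 29/294x_2^2 + 17/84x_2 - 1/7
  leading term x_2^6: no divisor's leading term divides it; move 1/98x_2^6 to the remainder.
  leading term x_2^5: no divisor's leading term divides it; move -1/196x_2^5 to the remainder.
  leading term x_2^4: no divisor's leading term divides it; move 1/147x_2^4 to the remainder.
  leading term x_2^3: no divisor's leading term divides it; move 10/147x_2^3 to the remainder.
  leading term x_2^2: no divisor's leading term divides it; move -29/294x_2^2 to the remainder.
  leading term x_2: no divisor's leading term divides it; move 17/84x_2 to the remainder.
  leading term 1: no divisor's leading term divides it; move -1/7 to the remainder.
  remainder 1/98x_2^6 - 1/196x_2^5 + 1/147x_2^4 + 10/147x_2^3 - 29/294x_2^2 + 17/84x_2 - 1/7 ≠ 0; add g_5 = 1/98x_2^6 - 1/196x_2^5 + 1/147x_2^4 + 10/147x_2^3 - 29/294x_2^2 + 17/84x_2 - 1/7 to the basis.

The other S-polynomials (S(f_1,g_4), S(f_2,g_4), S(g_3,g_4), S(f_1,g_5), S(f_2,g_5), S(g_3,g_5), S(g_4,g_5)) all reduce to 0 modulo the current basis, so we have a Gröbner basis.
Inter-reduce: drop elements whose leading term is divisible by another's, tail-reduce, and make monic.

G = {x_1 + 1/14x_2^5 + 1/28x_2^4 + 1/12x_2^3 + 47/84x_2^2 - 23/84x_2 + 10/7, x_2^6 - 1/2x_2^5 + 2/3x_2^4 + 20/3x_2^3 - 29/3x_2^2 + 119/6x_2 - 14}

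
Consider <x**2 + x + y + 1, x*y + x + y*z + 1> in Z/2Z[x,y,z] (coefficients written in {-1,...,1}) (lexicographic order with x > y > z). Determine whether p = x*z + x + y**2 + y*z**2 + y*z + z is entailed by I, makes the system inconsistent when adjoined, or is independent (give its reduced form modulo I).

First compute the reduced Gröbner basis of I by Buchberger's algorithm.
f_1 = x**2 + x + y + 1, LT = x**2.
f_2 = x*y + x + y*z + 1, LT = x*y.

S(f_1,f_2): lcm = x**2*y. S = x**2 + x*y*z + x*y + x + y**2 + y.
  leading term x**2: subtract (1)·f_1 from x**2 + x*y*z + x*y + x + y**2 + y → x*y*z + x*y + y**2 + 1
  leading term x*y*z: subtract (z)·f_2 from x*y*z + x*y + y**2 + 1 → x*y + x*z + y**2 + y*z**2 + z + 1
  leading term x*y: subtract (1)·f_2 from x*y + x*z + y**2 + y*z**2 + z + 1 → x*z + x + y**2 + y*z**2 + y*z + z
  leading term x*z: no divisor's leading term divides it; move x*z to the remainder.
  leading term x: no divisor's leading term divides it; move x to the remainder.
  leading term y**2: no divisor's leading term divides it; move y**2 to the remainder.
  leading term y*z**2: no divisor's leading term divides it; move y*z**2 to the remainder.
  leading term y*z: no divisor's leading term divides it; move y*z to the remainder.
  leading term z: no divisor's leading term divides it; move z to the remainder.
  remainder x*z + x + y**2 + y*z**2 + y*z + z ≠ 0; add h_3 = x*z + x + y**2 + y*z**2 + y*z + z to the basis.

S(f_2,h_3): lcm = x*y*z. S = x*y + x*z + y**3 + y**2*z**2 + y**2*z + y*z**2 + y*z + z.
  leading term x*y: subtract (1)·f_2 from x*y + x*z + y**3 + y**2*z**2 + y**2*z + y*z**2 + y*z + z → x*z + x + y**3 + y**2*z**2 + y**2*z + y*z**2 + z + 1
  leading term x*z: subtract (1)·h_3 from x*z + x + y**3 + y**2*z**2 + y**2*z + y*z**2 + z + 1 → y**3 + y**2*z**2 + y**2*z + y**2 + y*z + 1
  leading term y**3: no divisor's leading term divides it; move y**3 to the remainder.
  leading term y**2*z**2: no divisor's leading term divides it; move y**2*z**2 to the remainder.
  leading term y**2*z: no divisor's leading term divides it; move y**2*z to the remainder.
  leading term y**2: no divisor's leading term divides it; move y**2 to the remainder.
  leading term y*z: no divisor's leading term divides it; move y*z to the remainder.
  leading term 1: no divisor's leading term divides it; move 1 to the remainder.
  remainder y**3 + y**2*z**2 + y**2*z + y**2 + y*z + 1 ≠ 0; add h_4 = y**3 + y**2*z**2 + y**2*z + y**2 + y*z + 1 to the basis.

The other S-polynomials (S(f_1,h_3), S(f_1,h_4), S(f_2,h_4), S(h_3,h_4)) all reduce to 0 modulo the current basis, so we have a Gröbner basis.
Inter-reduce: drop elements whose leading term is divisible by another's, tail-reduce, and make monic.
Reduced Gröbner basis: {x**2 + x + y + 1, x*y + x + y*z + 1, x*z + x + y**2 + y*z**2 + y*z + z, y**3 + y**2*z**2 + y**2*z + y**2 + y*z + 1}.
Label its elements g_1 = x**2 + x + y + 1, g_2 = x*y + x + y*z + 1, g_3 = x*z + x + y**2 + y*z**2 + y*z + z, g_4 = y**3 + y**2*z**2 + y**2*z + y**2 + y*z + 1.

Reduce p = x*z + x + y**2 + y*z**2 + y*z + z modulo G:
  leading term x*z: subtract (1)·g_3 from x*z + x + y**2 + y*z**2 + y*z + z → 0
  normal form = 0.
Since the normal form is 0, p ∈ I.

x*z + x + y**2 + y*z**2 + y*z + z lies in I (it reduces to 0).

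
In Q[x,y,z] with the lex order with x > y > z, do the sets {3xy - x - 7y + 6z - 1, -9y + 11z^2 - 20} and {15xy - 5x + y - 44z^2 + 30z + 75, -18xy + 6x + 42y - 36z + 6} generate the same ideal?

Yes, the ideals are equal.

For a fixed monomial order, each ideal has a unique reduced Gröbner basis; comparing bases decides equality.
Buchberger on the first generating set:
f_1 = 3xy - x - 7y + 6z - 1, LT = xy.
f_2 = -9y + 11z^2 - 20, LT = y.

S(f_1,f_2): lcm = xy. S = 11/9xz^2 - 23/9x - 7/3y + 2z - 1/3.
  leading term xz^2: no divisor's leading term divides it; move 11/9xz^2 to the remainder.
  leading term x: no divisor's leading term divides it; move -23/9x to the remainder.
  leading term y: subtract (7/27)·f_2 from -7/3y + 2z - 1/3 → -77/27z^2 + 2z + 131/27
  leading term z^2: no divisor's leading term divides it; move -77/27z^2 to the remainder.
  leading term z: no divisor's leading term divides it; move 2z to the remainder.
  leading term 1: no divisor's leading term divides it; move 131/27 to the remainder.
  remainder 11/9xz^2 - 23/9x - 77/27z^2 + 2z + 131/27 ≠ 0; add g_3 = 11/9xz^2 - 23/9x - 77/27z^2 + 2z + 131/27 to the basis.

The other S-polynomials (S(f_1,g_3), S(f_2,g_3)) all reduce to 0 modulo the current basis, so we have a Gröbner basis.
Inter-reduce: drop elements whose leading term is divisible by another's, tail-reduce, and make monic.
Reduced Gröbner basis: {xz^2 - 23/11x - 7/3z^2 + 18/11z + 131/33, y - 11/9z^2 + 20/9}.

Buchberger on the second generating set:
h_1 = 15xy - 5x + y - 44z^2 + 30z + 75, LT = xy.
h_2 = -18xy + 6x + 42y - 36z + 6, LT = xy.

S(h_1,h_2): lcm = xy. S = 12/5y - 44/15z^2 + 16/3.
  leading term y: no divisor's leading term divides it; move 12/5y to the remainder.
  leading term z^2: no divisor's leading term divides it; move -44/15z^2 to the remainder.
  leading term 1: no divisor's leading term divides it; move 16/3 to the remainder.
  remainder 12/5y - 44/15z^2 + 16/3 ≠ 0; add k_3 = 12/5y - 44/15z^2 + 16/3 to the basis.

S(h_1,k_3): lcm = xy. S = 11/9xz^2 - 23/9x + 1/15y - 44/15z^2 + 2z + 5.
  leading term xz^2: no divisor's leading term divides it; move 11/9xz^2 to the remainder.
  leading term x: no divisor's leading term divides it; move -23/9x to the remainder.
  leading term y: subtract (1/36)·k_3 from 1/15y - 44/15z^2 + 2z + 5 → -77/27z^2 + 2z + 131/27
  leading term z^2: no divisor's leading term divides it; move -77/27z^2 to the remainder.
  leading term z: no divisor's leading term divides it; move 2z to the remainder.
  leading term 1: no divisor's leading term divides it; move 131/27 to the remainder.
  remainder 11/9xz^2 - 23/9x - 77/27z^2 + 2z + 131/27 ≠ 0; add k_4 = 11/9xz^2 - 23/9x - 77/27z^2 + 2z + 131/27 to the basis.

The other S-polynomials (S(h_2,k_3), S(h_1,k_4), S(h_2,k_4), S(k_3,k_4)) all reduce to 0 modulo the current basis, so we have a Gröbner basis.
Inter-reduce: drop elements whose leading term is divisible by another's, tail-reduce, and make monic.
Reduced Gröbner basis: {xz^2 - 23/11x - 7/3z^2 + 18/11z + 131/33, y - 11/9z^2 + 20/9}.

Same reduced basis, so the two generating sets span the same ideal.
The choice of monomial ordering does not affect the verdict — as long as both bases are computed under the same ordering, their equality decides ideal equality.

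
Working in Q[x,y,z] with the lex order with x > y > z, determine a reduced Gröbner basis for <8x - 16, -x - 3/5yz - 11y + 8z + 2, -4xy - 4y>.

G = {x - 2, y, z}

The reduced Gröbner basis is the canonical form of the ideal for this ordering.

f_1 = 8x - 16, LT = x.
f_2 = -x - 3/5yz - 11y + 8z + 2, LT = x.
f_3 = -4xy - 4y, LT = xy.

S(f_1,f_2): lcm = x. S = -3/5yz - 11y + 8z.
  leading term yz: no divisor's leading term divides it; move -3/5yz to the remainder.
  leading term y: no divisor's leading term divides it; move -11y to the remainder.
  leading term z: no divisor's leading term divides it; move 8z to the remainder.
  remainder -3/5yz - 11y + 8z ≠ 0; add g_4 = -3/5yz - 11y + 8z to the basis.

S(f_1,f_3): lcm = xy. S = -3y.
  leading term y: no divisor's leading term divides it; move -3y to the remainder.
  remainder -3y ≠ 0; add g_5 = -3y to the basis.

S(f_3,g_4): lcm = xyz. S = -55/3xy + 40/3xz + yz.
  leading term xy: subtract (-55/24y)·f_1 from -55/3xy + 40/3xz + yz → 40/3xz + yz - 110/3y
  leading term xz: subtract (5/3z)·f_1 from 40/3xz + yz - 110/3y → yz - 110/3y + 80/3z
  leading term yz: subtract (-5/3)·g_4 from yz - 110/3y + 80/3z → -55y + 40z
  leading term y: subtract (55/3)·g_5 from -55y + 40z → 40z
  leading term z: no divisor's leading term divides it; move 40z to the remainder.
  remainder 40z ≠ 0; add g_6 = 40z to the basis.

The other S-polynomials (S(f_2,f_3), S(f_1,g_4), S(f_2,g_4), S(f_1,g_5), S(f_2,g_5), S(f_3,g_5), S(g_4,g_5), S(f_1,g_6), S(f_2,g_6), S(f_3,g_6), S(g_4,g_6), S(g_5,g_6)) all reduce to 0 modulo the current basis, so we have a Gröbner basis.
Inter-reduce: drop elements whose leading term is divisible by another's, tail-reduce, and make monic.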